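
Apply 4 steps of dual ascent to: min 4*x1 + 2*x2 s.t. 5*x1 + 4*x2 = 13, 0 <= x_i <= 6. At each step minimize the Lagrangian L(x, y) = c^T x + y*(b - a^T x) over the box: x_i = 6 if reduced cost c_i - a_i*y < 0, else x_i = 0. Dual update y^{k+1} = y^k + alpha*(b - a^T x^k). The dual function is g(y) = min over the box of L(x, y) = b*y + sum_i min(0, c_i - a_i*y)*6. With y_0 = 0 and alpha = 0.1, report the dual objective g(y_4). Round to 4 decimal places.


Dual ascent for LP: min 4*x1 + 2*x2, 5*x1 + 4*x2 = 13, 0 <= x_i <= 6
Step 1: y^k = 0.0, reduced costs: (4.0, 2.0)
  x^k = (0.0, 0.0), subgradient = b - a^T x = 13.0
  y^{k+1} = 0.0 + 0.1*13.0 = 1.3
Step 2: y^k = 1.3, reduced costs: (-2.5, -3.2)
  x^k = (6.0, 6.0), subgradient = b - a^T x = -41.0
  y^{k+1} = 1.3 + 0.1*-41.0 = -2.8
Step 3: y^k = -2.8, reduced costs: (18.0, 13.2)
  x^k = (0.0, 0.0), subgradient = b - a^T x = 13.0
  y^{k+1} = -2.8 + 0.1*13.0 = -1.5
Step 4: y^k = -1.5, reduced costs: (11.5, 8.0)
  x^k = (0.0, 0.0), subgradient = b - a^T x = 13.0
  y^{k+1} = -1.5 + 0.1*13.0 = -0.2
Dual objective at y_4 = -0.2: reduced costs (5.0, 2.8), box minimizer x = (0.0, 0.0)
g(y_4) = b*y + (c1 - a1*y)*x1 + (c2 - a2*y)*x2 = 13*(-0.2) + 5.0*0.0 + 2.8*0.0 = -2.6 + 0.0 + 0.0 = -2.6


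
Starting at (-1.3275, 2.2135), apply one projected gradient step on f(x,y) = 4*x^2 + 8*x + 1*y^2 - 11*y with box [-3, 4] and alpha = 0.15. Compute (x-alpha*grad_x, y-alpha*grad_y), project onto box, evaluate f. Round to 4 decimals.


Step 1: Compute gradient at (-1.3275, 2.2135).
grad_x = 2*4*-1.3275 + 8 = -2.62
grad_y = 2*1*2.2135 - 11 = -6.573
Step 2: Gradient step.
x_raw = -1.3275 - 0.15*-2.62 = -0.9345
y_raw = 2.2135 - 0.15*-6.573 = 3.1995
Step 3: Project onto [-3, 4].
x_proj = clip(-0.9345) = -0.9345
y_proj = clip(3.1995) = 3.1995
Step 4: Evaluate f.
f(-0.9345, 3.1995) = -28.9403


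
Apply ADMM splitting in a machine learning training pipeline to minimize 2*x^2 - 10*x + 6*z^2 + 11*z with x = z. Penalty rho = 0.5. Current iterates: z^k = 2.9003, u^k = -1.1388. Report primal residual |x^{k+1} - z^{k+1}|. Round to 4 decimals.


ADMM iteration with rho = 0.5, z^k = 2.9003, u^k = -1.1388
Step 1: x-update.
Minimize 2*x^2 - 10*x + (0.5/2)*(x - 2.9003 - 1.1388)^2
FOC: (2*2 + 0.5)*x = 10 + 0.5*(2.9003 + 1.1388)
x^{k+1} = 2.671
Step 2: z-update.
Minimize 6*z^2 + 11*z + (0.5/2)*(2.671 - z - 1.1388)^2
FOC: (2*6 + 0.5)*z = -11 + 0.5*(2.671 - 1.1388)
z^{k+1} = -0.8187
Step 3: u-update.
u^{k+1} = -1.1388 + 2.671 + 0.8187 = 2.3509
Step 4: Primal residual = |2.671 + 0.8187| = 3.4897


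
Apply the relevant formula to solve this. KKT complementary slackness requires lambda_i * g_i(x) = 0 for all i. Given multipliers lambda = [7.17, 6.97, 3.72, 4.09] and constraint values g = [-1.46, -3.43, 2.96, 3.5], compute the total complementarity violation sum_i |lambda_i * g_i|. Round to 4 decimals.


KKT complementary slackness check:
lambda_1 * g_1 = 7.17 * -1.46 = -10.4682
lambda_2 * g_2 = 6.97 * -3.43 = -23.9071
lambda_3 * g_3 = 3.72 * 2.96 = 11.0112
lambda_4 * g_4 = 4.09 * 3.5 = 14.315
Total violation = 10.4682 + 23.9071 + 11.0112 + 14.315 = 59.7015


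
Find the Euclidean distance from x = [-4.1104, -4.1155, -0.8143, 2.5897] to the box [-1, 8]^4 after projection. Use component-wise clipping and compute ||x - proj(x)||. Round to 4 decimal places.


Project each component onto [-1, 8].
clip(-4.1104) = -1.0, clip(-4.1155) = -1.0, clip(-0.8143) = -0.8143, clip(2.5897) = 2.5897
Projection = [-1.0, -1.0, -0.8143, 2.5897]
Squared diffs: [9.6746, 9.7063, 0.0, 0.0]
Distance = sqrt(19.3809) = 4.4024


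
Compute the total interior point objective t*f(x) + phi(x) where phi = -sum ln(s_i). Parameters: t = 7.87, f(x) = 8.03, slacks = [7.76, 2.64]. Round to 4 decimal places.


Step 1: Compute log-barrier.
ln values: [2.049, 0.9708]
phi = -(2.049 + 0.9708) = -3.0198
Step 2: Compute augmented objective.
t*f(x) = 7.87*8.03 = 63.1961
Total = 63.1961 - 3.0198 = 60.1763


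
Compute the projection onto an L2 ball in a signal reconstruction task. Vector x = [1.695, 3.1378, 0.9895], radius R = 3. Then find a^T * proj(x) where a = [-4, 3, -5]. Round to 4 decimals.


Step 1: Compute ||x|| (intermediates to 6 decimals).
||x|| = sqrt(1.695^2 + 3.1378^2 + 0.9895^2) = 3.701071
Step 2: Project.
Since ||x|| > R, scale = R/||x|| = 3/3.701071 = 0.810576, proj(x) = scale * x
proj(x) = [1.373926, 2.543425, 0.802065]
Step 3: Dot product.
a^T * proj(x) = -4*1.373926 + 3*2.543425 - 5*0.802065 = -1.8758


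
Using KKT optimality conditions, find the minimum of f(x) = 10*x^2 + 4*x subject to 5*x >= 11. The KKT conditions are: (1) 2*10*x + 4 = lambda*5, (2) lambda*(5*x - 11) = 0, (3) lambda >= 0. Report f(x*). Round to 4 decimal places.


Step 1: Try lambda = 0 (constraint inactive).
x_unc = -4/(2*10) = -0.2
Check: 5*-0.2 = -1.0 < 11 -- violated!
Step 2: Constraint must be active: 5*x = 11
x* = 11/5 = 2.2
lambda = (2*10*2.2 + 4)/5 = 9.6
Step 3: Compute optimal value.
f(x*) = 10*2.2^2 + 4*2.2 = 57.2


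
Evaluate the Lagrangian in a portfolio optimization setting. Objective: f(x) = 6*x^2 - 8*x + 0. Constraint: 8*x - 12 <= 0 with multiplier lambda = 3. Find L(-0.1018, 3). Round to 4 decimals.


Step 1: Evaluate f(x).
f(-0.1018) = 6*(-0.1018)^2 - 8*(-0.1018) + 0 = 0.8766
Step 2: Evaluate g(x).
g(-0.1018) = 8*-0.1018 - 12 = -12.8144
Step 3: Compute Lagrangian.
L = 0.8766 + 3*-12.8144 = -37.5666


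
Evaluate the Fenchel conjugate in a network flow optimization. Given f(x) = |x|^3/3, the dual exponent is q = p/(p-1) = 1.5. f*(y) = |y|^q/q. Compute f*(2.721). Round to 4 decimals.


The conjugate exponent q satisfies 1/p + 1/q = 1.
p = 3, so q = 3/(3 - 1) = 1.5
|y|^q = 2.721^1.5 = 4.4884
f*(2.721) = 4.4884 / 1.5 = 2.9923


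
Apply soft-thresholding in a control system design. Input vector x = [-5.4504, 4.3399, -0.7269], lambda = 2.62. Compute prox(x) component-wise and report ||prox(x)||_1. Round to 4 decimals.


Soft-thresholding with lambda = 2.62:
prox(-5.4504) = sign(-5.4504)*max(|-5.4504| - 2.62, 0) = -2.8304
prox(4.3399) = sign(4.3399)*max(|4.3399| - 2.62, 0) = 1.7199
prox(-0.7269) = sign(-0.7269)*max(|-0.7269| - 2.62, 0) = 0.0
prox(x) = [-2.8304, 1.7199, 0.0]
||prox(x)||_1 = 2.8304 + 1.7199 + 0.0 = 4.5503


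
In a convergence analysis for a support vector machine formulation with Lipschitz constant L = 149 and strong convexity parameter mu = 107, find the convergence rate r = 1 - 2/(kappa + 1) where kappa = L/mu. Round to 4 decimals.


Step 1: Compute the condition number.
kappa = L/mu = 149/107 = 1.3925
Step 2: Compute the convergence rate.
r = 1 - 2/(kappa + 1) = 1 - 2*mu/(L + mu) = (L - mu)/(L + mu) = 42/256 = 0.1641


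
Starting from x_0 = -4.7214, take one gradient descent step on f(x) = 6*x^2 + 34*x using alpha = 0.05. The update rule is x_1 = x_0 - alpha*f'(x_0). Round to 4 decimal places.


We compute the gradient at x_0 and apply the update.
f'(x) = 12*x + 34
f'(-4.7214) = 12*-4.7214 + 34 = -22.6568
x_1 = -4.7214 - 0.05*-22.6568 = -3.5886


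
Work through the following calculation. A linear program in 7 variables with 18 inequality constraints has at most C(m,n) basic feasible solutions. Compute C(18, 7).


Each vertex corresponds to some choice of n active constraints out of m, so the number of vertices is at most C(m, n) = m! / (n!(m-n)!).
m = 18, n = 7
Numerator: 18 * 17 * 16 * 15 * 14 * 13 * 12
Denominator: 7! = 5040
C(18, 7) = 31824


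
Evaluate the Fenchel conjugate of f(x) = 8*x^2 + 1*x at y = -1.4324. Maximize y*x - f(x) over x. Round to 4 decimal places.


f*(y) = sup_x {y*x - a*x^2 - b*x} = sup_x {(y-b)*x - a*x^2}
FOC: (y - b) - 2a*x = 0 => x* = (y - b)/(2a)
x* = (-1.4324 - 1)/(2*8) = -0.152
f*(-1.4324) = (y-b)^2/(4a) = (-1.4324 - 1)^2/(4*8)
= 5.9166/32 = 0.1849


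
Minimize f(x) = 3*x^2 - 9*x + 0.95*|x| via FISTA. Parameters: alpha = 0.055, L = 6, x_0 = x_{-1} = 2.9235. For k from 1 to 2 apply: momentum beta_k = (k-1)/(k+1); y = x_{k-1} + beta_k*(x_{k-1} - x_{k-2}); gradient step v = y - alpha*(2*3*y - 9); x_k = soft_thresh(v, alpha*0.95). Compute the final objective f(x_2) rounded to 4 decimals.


FISTA on f(x) = 3*x^2 - 9*x + 0.95*|x|
L = 6, alpha = 0.055
Iteration 1: beta = 0.0, y = 2.9235 + 0.0*(2.9235 - 2.9235) = 2.9235
  grad(y) = 8.541, v = y - alpha*grad = 2.4537
  prox(v) = soft_thresh(2.4537, 0.0523) = 2.4015
Iteration 2: beta = 0.3333, y = 2.4015 + 0.3333*(2.4015 - 2.9235) = 2.2275
  grad(y) = 4.365, v = y - alpha*grad = 1.9874
  prox(v) = soft_thresh(1.9874, 0.0523) = 1.9352
f(x_2) = 3*1.9352^2 - 9*1.9352 + 0.95*|1.9352| = -4.3435


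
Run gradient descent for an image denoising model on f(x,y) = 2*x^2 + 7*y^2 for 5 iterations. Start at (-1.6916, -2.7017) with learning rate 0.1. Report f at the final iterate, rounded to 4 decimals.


Gradient descent on f(x,y) = 2*x^2 + 7*y^2.
Starting point: (-1.6916, -2.7017), alpha = 0.1
Step 1: grad_x = 2*2*-1.6916 = -6.7664, grad_y = 2*7*-2.7017 = -37.8238
  x_1 = -1.6916 - 0.1*-6.7664 = -1.015
  y_1 = -2.7017 - 0.1*-37.8238 = 1.0807
Step 2: grad_x = 2*2*-1.015 = -4.0598, grad_y = 2*7*1.0807 = 15.1295
  x_2 = -1.015 - 0.1*-4.0598 = -0.609
  y_2 = 1.0807 - 0.1*15.1295 = -0.4323
Step 3: grad_x = 2*2*-0.609 = -2.4359, grad_y = 2*7*-0.4323 = -6.0518
  x_3 = -0.609 - 0.1*-2.4359 = -0.3654
  y_3 = -0.4323 - 0.1*-6.0518 = 0.1729
Step 4: grad_x = 2*2*-0.3654 = -1.4615, grad_y = 2*7*0.1729 = 2.4207
  x_4 = -0.3654 - 0.1*-1.4615 = -0.2192
  y_4 = 0.1729 - 0.1*2.4207 = -0.0692
Step 5: grad_x = 2*2*-0.2192 = -0.8769, grad_y = 2*7*-0.0692 = -0.9683
  x_5 = -0.2192 - 0.1*-0.8769 = -0.1315
  y_5 = -0.0692 - 0.1*-0.9683 = 0.0277
f(-0.1315, 0.0277) = 2*(-0.1315)^2 + 7*0.0277^2 = 0.04


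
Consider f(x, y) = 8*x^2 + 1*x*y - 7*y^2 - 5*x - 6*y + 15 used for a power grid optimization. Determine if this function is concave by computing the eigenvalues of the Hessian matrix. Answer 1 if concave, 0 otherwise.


The Hessian of f(x,y) = 8*x^2 + 1*x*y - 7*y^2 - 5*x - 6*y + 15 is:
H = [[16, 1], [1, -14]]
Trace = 16 - 14 = 2
Determinant = 16*-14 - (1)^2 = -225
Discriminant = (2)^2 - 4*-225 = 904.0
Eigenvalues: lambda_1 = -14.0333, lambda_2 = 16.0333
The function is not concave.

0


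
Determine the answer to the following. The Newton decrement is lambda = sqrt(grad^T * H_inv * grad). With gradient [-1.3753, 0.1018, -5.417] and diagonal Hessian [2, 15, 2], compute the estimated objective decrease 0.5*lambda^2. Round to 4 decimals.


Step 1: H is diagonal, so H^(-1) * g = [-0.6877, 0.0068, -2.7085].
Step 2: g^T H^(-1) g = sum_i g_i^2 / H_ii
  = (-1.3753)^2/2 + (0.1018)^2/15 + (-5.417)^2/2
  = 0.9457 + 0.0007 + 14.6719 = 15.6184
Step 3: Objective decrease = 0.5 * g^T H^(-1) g = 7.8092


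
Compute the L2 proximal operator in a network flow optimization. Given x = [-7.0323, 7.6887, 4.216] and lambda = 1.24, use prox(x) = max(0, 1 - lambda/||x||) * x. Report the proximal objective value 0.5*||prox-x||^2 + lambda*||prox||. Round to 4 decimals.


Step 1: Compute ||x||.
||x|| = 11.2403
Step 2: Compute scaling factor.
scale = max(0, 1 - 1.24/11.2403) = 0.8897
Step 3: prox(x) = [-6.2565, 6.8405, 3.7509]
||prox(x)|| = 10.0003
Step 4: Proximal objective.
0.5*||prox-x||^2 = 0.7688
lambda*||prox|| = 12.4004
Total = 13.1692


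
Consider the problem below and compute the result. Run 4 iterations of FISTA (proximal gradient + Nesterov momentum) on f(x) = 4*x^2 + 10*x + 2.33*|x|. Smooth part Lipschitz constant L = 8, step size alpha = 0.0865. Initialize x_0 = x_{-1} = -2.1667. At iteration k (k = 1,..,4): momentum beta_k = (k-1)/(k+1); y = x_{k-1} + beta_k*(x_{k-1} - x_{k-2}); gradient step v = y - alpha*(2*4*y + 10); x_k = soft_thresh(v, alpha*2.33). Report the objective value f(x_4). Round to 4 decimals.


FISTA on f(x) = 4*x^2 + 10*x + 2.33*|x|
L = 8, alpha = 0.0865
Iteration 1: beta = 0.0, y = -2.1667 + 0.0*(-2.1667 + 2.1667) = -2.1667
  grad(y) = -7.3336, v = y - alpha*grad = -1.5323
  prox(v) = soft_thresh(-1.5323, 0.2015) = -1.3308
Iteration 2: beta = 0.3333, y = -1.3308 + 0.3333*(-1.3308 + 2.1667) = -1.0522
  grad(y) = 1.5827, v = y - alpha*grad = -1.1891
  prox(v) = soft_thresh(-1.1891, 0.2015) = -0.9875
Iteration 3: beta = 0.5, y = -0.9875 + 0.5*(-0.9875 + 1.3308) = -0.8159
  grad(y) = 3.4729, v = y - alpha*grad = -1.1163
  prox(v) = soft_thresh(-1.1163, 0.2015) = -0.9147
Iteration 4: beta = 0.6, y = -0.9147 + 0.6*(-0.9147 + 0.9875) = -0.8711
  grad(y) = 3.0313, v = y - alpha*grad = -1.1333
  prox(v) = soft_thresh(-1.1333, 0.2015) = -0.9317
f(x_4) = 4*(-0.9317)^2 + 10*(-0.9317) + 2.33*|-0.9317| = -3.6739


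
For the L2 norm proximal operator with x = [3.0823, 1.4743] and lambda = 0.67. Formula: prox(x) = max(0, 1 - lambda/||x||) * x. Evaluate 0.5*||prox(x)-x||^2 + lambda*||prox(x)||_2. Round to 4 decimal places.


Step 1: Compute ||x||.
||x|| = 3.4167
Step 2: Compute scaling factor.
scale = max(0, 1 - 0.67/3.4167) = 0.8039
Step 3: prox(x) = [2.4779, 1.1852]
||prox(x)|| = 2.7467
Step 4: Proximal objective.
0.5*||prox-x||^2 = 0.2245
lambda*||prox|| = 1.8403
Total = 2.0648


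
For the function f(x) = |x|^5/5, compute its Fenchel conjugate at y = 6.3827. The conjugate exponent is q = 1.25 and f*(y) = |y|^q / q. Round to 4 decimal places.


The conjugate exponent q satisfies 1/p + 1/q = 1.
p = 5, so q = 5/(5 - 1) = 1.25
|y|^q = 6.3827^1.25 = 10.1451
f*(6.3827) = 10.1451 / 1.25 = 8.1161


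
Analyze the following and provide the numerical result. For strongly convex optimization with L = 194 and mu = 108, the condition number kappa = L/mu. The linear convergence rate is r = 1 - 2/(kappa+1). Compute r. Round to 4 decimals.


Step 1: Compute the condition number.
kappa = L/mu = 194/108 = 1.7963
Step 2: Compute the convergence rate.
r = 1 - 2/(kappa + 1) = 1 - 2*mu/(L + mu) = (L - mu)/(L + mu) = 86/302 = 0.2848


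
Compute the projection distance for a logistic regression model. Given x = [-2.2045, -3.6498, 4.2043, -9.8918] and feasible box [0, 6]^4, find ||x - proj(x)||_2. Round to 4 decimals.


Project each component onto [0, 6].
clip(-2.2045) = 0.0, clip(-3.6498) = 0.0, clip(4.2043) = 4.2043, clip(-9.8918) = 0.0
Projection = [0.0, 0.0, 4.2043, 0.0]
Squared diffs: [4.8598, 13.321, 0.0, 97.8477]
Distance = sqrt(116.0285) = 10.7717


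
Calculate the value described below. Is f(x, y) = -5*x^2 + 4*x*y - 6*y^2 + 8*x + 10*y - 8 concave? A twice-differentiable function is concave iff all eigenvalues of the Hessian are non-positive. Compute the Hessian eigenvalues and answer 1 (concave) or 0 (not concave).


The Hessian of f(x,y) = -5*x^2 + 4*x*y - 6*y^2 + 8*x + 10*y - 8 is:
H = [[-10, 4], [4, -12]]
Trace = -10 - 12 = -22
Determinant = -10*-12 - (4)^2 = 104
Discriminant = (-22)^2 - 4*104 = 68.0
Eigenvalues: lambda_1 = -15.1231, lambda_2 = -6.8769
The function is concave.

1


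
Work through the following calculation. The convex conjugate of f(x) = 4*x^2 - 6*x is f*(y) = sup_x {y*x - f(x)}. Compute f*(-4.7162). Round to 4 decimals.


f*(y) = sup_x {y*x - a*x^2 - b*x} = sup_x {(y-b)*x - a*x^2}
FOC: (y - b) - 2a*x = 0 => x* = (y - b)/(2a)
x* = (-4.7162 + 6)/(2*4) = 0.1605
f*(-4.7162) = (y-b)^2/(4a) = (-4.7162 + 6)^2/(4*4)
= 1.6481/16 = 0.103


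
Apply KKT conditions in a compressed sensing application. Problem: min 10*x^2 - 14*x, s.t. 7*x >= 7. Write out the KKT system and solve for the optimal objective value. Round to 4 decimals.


Step 1: Try lambda = 0 (constraint inactive).
x_unc = 14/(2*10) = 0.7
Check: 7*0.7 = 4.9 < 7 -- violated!
Step 2: Constraint must be active: 7*x = 7
x* = 7/7 = 1.0
lambda = (2*10*1.0 - 14)/7 = 0.8571
Step 3: Compute optimal value.
f(x*) = 10*1.0^2 - 14*1.0 = -4.0


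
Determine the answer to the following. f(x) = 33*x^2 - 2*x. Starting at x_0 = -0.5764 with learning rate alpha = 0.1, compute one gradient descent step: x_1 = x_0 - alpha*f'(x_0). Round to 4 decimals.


We compute the gradient at x_0 and apply the update.
f'(x) = 66*x - 2
f'(-0.5764) = 66*-0.5764 - 2 = -40.0424
x_1 = -0.5764 - 0.1*-40.0424 = 3.4278


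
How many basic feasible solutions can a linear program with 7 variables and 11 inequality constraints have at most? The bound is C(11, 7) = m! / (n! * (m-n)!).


Each vertex corresponds to some choice of n active constraints out of m, so the number of vertices is at most C(m, n) = m! / (n!(m-n)!).
m = 11, n = 7
Numerator: 11 * 10 * 9 * 8 * 7 * 6 * 5
Denominator: 7! = 5040
C(11, 7) = 330


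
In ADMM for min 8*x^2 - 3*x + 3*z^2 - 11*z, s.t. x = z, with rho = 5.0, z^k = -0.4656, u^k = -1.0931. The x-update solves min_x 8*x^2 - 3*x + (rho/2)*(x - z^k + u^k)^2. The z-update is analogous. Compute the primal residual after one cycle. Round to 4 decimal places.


ADMM iteration with rho = 5.0, z^k = -0.4656, u^k = -1.0931
Step 1: x-update.
Minimize 8*x^2 - 3*x + (5.0/2)*(x + 0.4656 - 1.0931)^2
FOC: (2*8 + 5.0)*x = 3 + 5.0*(-0.4656 + 1.0931)
x^{k+1} = 0.2923
Step 2: z-update.
Minimize 3*z^2 - 11*z + (5.0/2)*(0.2923 - z - 1.0931)^2
FOC: (2*3 + 5.0)*z = 11 + 5.0*(0.2923 - 1.0931)
z^{k+1} = 0.636
Step 3: u-update.
u^{k+1} = -1.0931 + 0.2923 - 0.636 = -1.4368
Step 4: Primal residual = |0.2923 - 0.636| = 0.3437


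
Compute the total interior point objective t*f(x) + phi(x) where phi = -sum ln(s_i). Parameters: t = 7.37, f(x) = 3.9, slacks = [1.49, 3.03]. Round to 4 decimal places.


Step 1: Compute log-barrier.
ln values: [0.3988, 1.1086]
phi = -(0.3988 + 1.1086) = -1.5073
Step 2: Compute augmented objective.
t*f(x) = 7.37*3.9 = 28.743
Total = 28.743 - 1.5073 = 27.2357


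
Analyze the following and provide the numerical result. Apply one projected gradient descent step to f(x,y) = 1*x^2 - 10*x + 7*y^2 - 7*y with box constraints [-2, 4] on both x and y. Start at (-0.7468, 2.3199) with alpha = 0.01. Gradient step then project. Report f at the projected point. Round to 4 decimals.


Step 1: Compute gradient at (-0.7468, 2.3199).
grad_x = 2*1*-0.7468 - 10 = -11.4936
grad_y = 2*7*2.3199 - 7 = 25.4786
Step 2: Gradient step.
x_raw = -0.7468 - 0.01*-11.4936 = -0.6319
y_raw = 2.3199 - 0.01*25.4786 = 2.0651
Step 3: Project onto [-2, 4].
x_proj = clip(-0.6319) = -0.6319
y_proj = clip(2.0651) = 2.0651
Step 4: Evaluate f.
f(-0.6319, 2.0651) = 22.115


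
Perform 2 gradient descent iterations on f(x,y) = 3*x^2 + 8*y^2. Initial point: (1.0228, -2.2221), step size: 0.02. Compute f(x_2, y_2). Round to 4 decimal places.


Gradient descent on f(x,y) = 3*x^2 + 8*y^2.
Starting point: (1.0228, -2.2221), alpha = 0.02
Step 1: grad_x = 2*3*1.0228 = 6.1368, grad_y = 2*8*-2.2221 = -35.5536
  x_1 = 1.0228 - 0.02*6.1368 = 0.9001
  y_1 = -2.2221 - 0.02*-35.5536 = -1.511
Step 2: grad_x = 2*3*0.9001 = 5.4004, grad_y = 2*8*-1.511 = -24.1764
  x_2 = 0.9001 - 0.02*5.4004 = 0.7921
  y_2 = -1.511 - 0.02*-24.1764 = -1.0275
f(0.7921, -1.0275) = 3*0.7921^2 + 8*(-1.0275)^2 = 10.3281


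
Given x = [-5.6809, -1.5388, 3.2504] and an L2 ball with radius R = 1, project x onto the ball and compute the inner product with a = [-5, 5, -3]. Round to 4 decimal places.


Step 1: Compute ||x|| (intermediates to 6 decimals).
||x|| = sqrt((-5.6809)^2 + (-1.5388)^2 + 3.2504^2) = 6.723513
Step 2: Project.
Since ||x|| > R, scale = R/||x|| = 1/6.723513 = 0.148732, proj(x) = scale * x
proj(x) = [-0.844932, -0.228869, 0.483438]
Step 3: Dot product.
a^T * proj(x) = -5*(-0.844932) + 5*(-0.228869) - 3*0.483438 = 1.63


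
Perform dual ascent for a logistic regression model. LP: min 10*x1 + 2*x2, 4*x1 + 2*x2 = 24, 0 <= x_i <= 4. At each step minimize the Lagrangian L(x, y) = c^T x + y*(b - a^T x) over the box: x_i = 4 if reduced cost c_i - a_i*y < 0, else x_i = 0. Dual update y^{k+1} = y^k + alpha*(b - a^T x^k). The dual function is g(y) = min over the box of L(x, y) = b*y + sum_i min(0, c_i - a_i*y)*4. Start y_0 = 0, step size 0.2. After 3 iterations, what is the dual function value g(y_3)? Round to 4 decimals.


Dual ascent for LP: min 10*x1 + 2*x2, 4*x1 + 2*x2 = 24, 0 <= x_i <= 4
Step 1: y^k = 0.0, reduced costs: (10.0, 2.0)
  x^k = (0.0, 0.0), subgradient = b - a^T x = 24.0
  y^{k+1} = 0.0 + 0.2*24.0 = 4.8
Step 2: y^k = 4.8, reduced costs: (-9.2, -7.6)
  x^k = (4.0, 4.0), subgradient = b - a^T x = 0.0
  y^{k+1} = 4.8 + 0.2*0.0 = 4.8
Step 3: y^k = 4.8, reduced costs: (-9.2, -7.6)
  x^k = (4.0, 4.0), subgradient = b - a^T x = 0.0
  y^{k+1} = 4.8 + 0.2*0.0 = 4.8
Dual objective at y_3 = 4.8: reduced costs (-9.2, -7.6), box minimizer x = (4.0, 4.0)
g(y_3) = b*y + (c1 - a1*y)*x1 + (c2 - a2*y)*x2 = 24*4.8 + (-9.2)*4.0 + (-7.6)*4.0 = 115.2 - 36.8 - 30.4 = 48.0


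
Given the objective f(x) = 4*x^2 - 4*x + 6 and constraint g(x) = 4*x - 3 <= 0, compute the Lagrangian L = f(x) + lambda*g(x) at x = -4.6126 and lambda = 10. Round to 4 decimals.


Step 1: Evaluate f(x).
f(-4.6126) = 4*(-4.6126)^2 - 4*(-4.6126) + 6 = 109.5547
Step 2: Evaluate g(x).
g(-4.6126) = 4*-4.6126 - 3 = -21.4504
Step 3: Compute Lagrangian.
L = 109.5547 + 10*-21.4504 = -104.9493


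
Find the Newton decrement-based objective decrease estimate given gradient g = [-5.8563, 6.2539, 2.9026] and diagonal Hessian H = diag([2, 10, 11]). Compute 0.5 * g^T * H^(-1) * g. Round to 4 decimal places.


Step 1: H is diagonal, so H^(-1) * g = [-2.9282, 0.6254, 0.2639].
Step 2: g^T H^(-1) g = sum_i g_i^2 / H_ii
  = (-5.8563)^2/2 + (6.2539)^2/10 + (2.9026)^2/11
  = 17.1481 + 3.9111 + 0.7659 = 21.8252
Step 3: Objective decrease = 0.5 * g^T H^(-1) g = 10.9126


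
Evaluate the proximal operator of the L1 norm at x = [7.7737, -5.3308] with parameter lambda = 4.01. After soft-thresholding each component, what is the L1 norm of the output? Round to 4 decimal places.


Soft-thresholding with lambda = 4.01:
prox(7.7737) = sign(7.7737)*max(|7.7737| - 4.01, 0) = 3.7637
prox(-5.3308) = sign(-5.3308)*max(|-5.3308| - 4.01, 0) = -1.3208
prox(x) = [3.7637, -1.3208]
||prox(x)||_1 = 3.7637 + 1.3208 = 5.0845


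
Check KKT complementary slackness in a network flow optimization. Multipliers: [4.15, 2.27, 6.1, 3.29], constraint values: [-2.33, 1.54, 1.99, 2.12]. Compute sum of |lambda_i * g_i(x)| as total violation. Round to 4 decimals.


KKT complementary slackness check:
lambda_1 * g_1 = 4.15 * -2.33 = -9.6695
lambda_2 * g_2 = 2.27 * 1.54 = 3.4958
lambda_3 * g_3 = 6.1 * 1.99 = 12.139
lambda_4 * g_4 = 3.29 * 2.12 = 6.9748
Total violation = 9.6695 + 3.4958 + 12.139 + 6.9748 = 32.2791


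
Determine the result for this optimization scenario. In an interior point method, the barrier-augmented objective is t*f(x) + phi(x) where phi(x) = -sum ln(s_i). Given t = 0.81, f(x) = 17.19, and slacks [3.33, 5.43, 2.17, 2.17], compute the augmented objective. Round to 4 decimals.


Step 1: Compute log-barrier.
ln values: [1.203, 1.6919, 0.7747, 0.7747]
phi = -(1.203 + 1.6919 + 0.7747 + 0.7747) = -4.4444
Step 2: Compute augmented objective.
t*f(x) = 0.81*17.19 = 13.9239
Total = 13.9239 - 4.4444 = 9.4795


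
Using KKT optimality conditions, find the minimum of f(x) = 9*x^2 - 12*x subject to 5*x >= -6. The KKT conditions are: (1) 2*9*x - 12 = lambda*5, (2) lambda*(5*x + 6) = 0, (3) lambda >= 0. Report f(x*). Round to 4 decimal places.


Step 1: Try lambda = 0 (constraint inactive).
Stationarity: 2*9*x - 12 = 0
x* = 12/(2*9) = 2/3 = 0.6667 (rounded; the exact value 2/3 is used below)
Check constraint: 5*0.6667 = 3.3335 >= -6 -- satisfied.
Step 2: Compute optimal value.
f(x*) = 9*(2/3)^2 - 12*(2/3) = -4.0


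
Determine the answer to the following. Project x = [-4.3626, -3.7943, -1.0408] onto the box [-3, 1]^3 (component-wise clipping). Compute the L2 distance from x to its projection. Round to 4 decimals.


Project each component onto [-3, 1].
clip(-4.3626) = -3.0, clip(-3.7943) = -3.0, clip(-1.0408) = -1.0408
Projection = [-3.0, -3.0, -1.0408]
Squared diffs: [1.8567, 0.6309, 0.0]
Distance = sqrt(2.4876) = 1.5772


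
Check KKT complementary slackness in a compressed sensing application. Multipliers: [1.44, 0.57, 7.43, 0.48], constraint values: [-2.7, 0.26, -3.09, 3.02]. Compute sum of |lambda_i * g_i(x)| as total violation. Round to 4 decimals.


KKT complementary slackness check:
lambda_1 * g_1 = 1.44 * -2.7 = -3.888
lambda_2 * g_2 = 0.57 * 0.26 = 0.1482
lambda_3 * g_3 = 7.43 * -3.09 = -22.9587
lambda_4 * g_4 = 0.48 * 3.02 = 1.4496
Total violation = 3.888 + 0.1482 + 22.9587 + 1.4496 = 28.4445


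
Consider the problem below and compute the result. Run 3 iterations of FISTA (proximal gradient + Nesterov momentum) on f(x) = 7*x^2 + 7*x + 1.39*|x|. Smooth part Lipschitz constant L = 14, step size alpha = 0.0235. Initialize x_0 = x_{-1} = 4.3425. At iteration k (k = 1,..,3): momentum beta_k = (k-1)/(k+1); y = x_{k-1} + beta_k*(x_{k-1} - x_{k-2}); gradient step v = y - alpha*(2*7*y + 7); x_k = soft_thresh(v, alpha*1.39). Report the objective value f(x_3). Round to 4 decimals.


FISTA on f(x) = 7*x^2 + 7*x + 1.39*|x|
L = 14, alpha = 0.0235
Iteration 1: beta = 0.0, y = 4.3425 + 0.0*(4.3425 - 4.3425) = 4.3425
  grad(y) = 67.795, v = y - alpha*grad = 2.7493
  prox(v) = soft_thresh(2.7493, 0.0327) = 2.7167
Iteration 2: beta = 0.3333, y = 2.7167 + 0.3333*(2.7167 - 4.3425) = 2.1747
  grad(y) = 37.4458, v = y - alpha*grad = 1.2947
  prox(v) = soft_thresh(1.2947, 0.0327) = 1.2621
Iteration 3: beta = 0.5, y = 1.2621 + 0.5*(1.2621 - 2.7167) = 0.5348
  grad(y) = 14.4867, v = y - alpha*grad = 0.1943
  prox(v) = soft_thresh(0.1943, 0.0327) = 0.1617
f(x_3) = 7*0.1617^2 + 7*0.1617 + 1.39*|0.1617| = 1.5393


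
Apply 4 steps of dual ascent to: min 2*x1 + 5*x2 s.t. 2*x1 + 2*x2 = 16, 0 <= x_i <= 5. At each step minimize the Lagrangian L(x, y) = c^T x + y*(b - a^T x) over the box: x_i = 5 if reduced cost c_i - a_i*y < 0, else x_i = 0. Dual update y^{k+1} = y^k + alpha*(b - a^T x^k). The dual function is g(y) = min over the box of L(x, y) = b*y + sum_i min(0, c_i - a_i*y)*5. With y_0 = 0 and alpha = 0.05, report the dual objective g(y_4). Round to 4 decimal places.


Dual ascent for LP: min 2*x1 + 5*x2, 2*x1 + 2*x2 = 16, 0 <= x_i <= 5
Step 1: y^k = 0.0, reduced costs: (2.0, 5.0)
  x^k = (0.0, 0.0), subgradient = b - a^T x = 16.0
  y^{k+1} = 0.0 + 0.05*16.0 = 0.8
Step 2: y^k = 0.8, reduced costs: (0.4, 3.4)
  x^k = (0.0, 0.0), subgradient = b - a^T x = 16.0
  y^{k+1} = 0.8 + 0.05*16.0 = 1.6
Step 3: y^k = 1.6, reduced costs: (-1.2, 1.8)
  x^k = (5.0, 0.0), subgradient = b - a^T x = 6.0
  y^{k+1} = 1.6 + 0.05*6.0 = 1.9
Step 4: y^k = 1.9, reduced costs: (-1.8, 1.2)
  x^k = (5.0, 0.0), subgradient = b - a^T x = 6.0
  y^{k+1} = 1.9 + 0.05*6.0 = 2.2
Dual objective at y_4 = 2.2: reduced costs (-2.4, 0.6), box minimizer x = (5.0, 0.0)
g(y_4) = b*y + (c1 - a1*y)*x1 + (c2 - a2*y)*x2 = 16*2.2 + (-2.4)*5.0 + 0.6*0.0 = 35.2 - 12.0 + 0.0 = 23.2


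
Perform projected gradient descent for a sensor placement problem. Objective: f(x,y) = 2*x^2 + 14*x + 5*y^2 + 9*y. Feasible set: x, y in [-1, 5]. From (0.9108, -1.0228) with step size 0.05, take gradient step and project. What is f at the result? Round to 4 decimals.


Step 1: Compute gradient at (0.9108, -1.0228).
grad_x = 2*2*0.9108 + 14 = 17.6432
grad_y = 2*5*-1.0228 + 9 = -1.228
Step 2: Gradient step.
x_raw = 0.9108 - 0.05*17.6432 = 0.0286
y_raw = -1.0228 - 0.05*-1.228 = -0.9614
Step 3: Project onto [-1, 5].
x_proj = clip(0.0286) = 0.0286
y_proj = clip(-0.9614) = -0.9614
Step 4: Evaluate f.
f(0.0286, -0.9614) = -3.6285


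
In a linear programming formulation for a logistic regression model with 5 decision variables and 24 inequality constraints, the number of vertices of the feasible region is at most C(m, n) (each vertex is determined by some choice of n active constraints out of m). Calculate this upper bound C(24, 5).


Each vertex corresponds to some choice of n active constraints out of m, so the number of vertices is at most C(m, n) = m! / (n!(m-n)!).
m = 24, n = 5
Numerator: 24 * 23 * 22 * 21 * 20
Denominator: 5! = 120
C(24, 5) = 42504


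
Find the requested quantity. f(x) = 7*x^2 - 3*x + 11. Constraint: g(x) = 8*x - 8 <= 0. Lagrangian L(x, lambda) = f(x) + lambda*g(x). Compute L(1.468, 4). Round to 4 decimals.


Step 1: Evaluate f(x).
f(1.468) = 7*1.468^2 - 3*1.468 + 11 = 21.6812
Step 2: Evaluate g(x).
g(1.468) = 8*1.468 - 8 = 3.744
Step 3: Compute Lagrangian.
L = 21.6812 + 4*3.744 = 36.6572


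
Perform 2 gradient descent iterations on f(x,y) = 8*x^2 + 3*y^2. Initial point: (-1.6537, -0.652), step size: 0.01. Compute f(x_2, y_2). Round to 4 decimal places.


Gradient descent on f(x,y) = 8*x^2 + 3*y^2.
Starting point: (-1.6537, -0.652), alpha = 0.01
Step 1: grad_x = 2*8*-1.6537 = -26.4592, grad_y = 2*3*-0.652 = -3.912
  x_1 = -1.6537 - 0.01*-26.4592 = -1.3891
  y_1 = -0.652 - 0.01*-3.912 = -0.6129
Step 2: grad_x = 2*8*-1.3891 = -22.2257, grad_y = 2*3*-0.6129 = -3.6773
  x_2 = -1.3891 - 0.01*-22.2257 = -1.1669
  y_2 = -0.6129 - 0.01*-3.6773 = -0.5761
f(-1.1669, -0.5761) = 8*(-1.1669)^2 + 3*(-0.5761)^2 = 11.888


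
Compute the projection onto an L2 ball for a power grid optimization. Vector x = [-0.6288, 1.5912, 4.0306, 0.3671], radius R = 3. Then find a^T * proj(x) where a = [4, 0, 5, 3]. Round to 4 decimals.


Step 1: Compute ||x|| (intermediates to 6 decimals).
||x|| = sqrt((-0.6288)^2 + 1.5912^2 + 4.0306^2 + 0.3671^2) = 4.394065
Step 2: Project.
Since ||x|| > R, scale = R/||x|| = 3/4.394065 = 0.682739, proj(x) = scale * x
proj(x) = [-0.429306, 1.086374, 2.751848, 0.250633]
Step 3: Dot product.
a^T * proj(x) = 4*(-0.429306) + 0*1.086374 + 5*2.751848 + 3*0.250633 = 12.7939


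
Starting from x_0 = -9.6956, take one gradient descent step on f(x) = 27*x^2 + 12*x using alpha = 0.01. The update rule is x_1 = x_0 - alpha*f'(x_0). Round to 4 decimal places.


We compute the gradient at x_0 and apply the update.
f'(x) = 54*x + 12
f'(-9.6956) = 54*-9.6956 + 12 = -511.5624
x_1 = -9.6956 - 0.01*-511.5624 = -4.58


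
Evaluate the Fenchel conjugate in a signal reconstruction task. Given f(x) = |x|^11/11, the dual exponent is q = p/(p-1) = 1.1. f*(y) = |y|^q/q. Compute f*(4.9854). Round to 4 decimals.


The conjugate exponent q satisfies 1/p + 1/q = 1.
p = 11, so q = 11/(11 - 1) = 1.1
|y|^q = 4.9854^1.1 = 5.8542
f*(4.9854) = 5.8542 / 1.1 = 5.322


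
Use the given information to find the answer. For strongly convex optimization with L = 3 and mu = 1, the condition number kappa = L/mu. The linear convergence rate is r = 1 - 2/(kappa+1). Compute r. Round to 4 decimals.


Step 1: Compute the condition number.
kappa = L/mu = 3/1 = 3.0
Step 2: Compute the convergence rate.
r = 1 - 2/(kappa + 1) = 1 - 2*mu/(L + mu) = (L - mu)/(L + mu) = 2/4 = 0.5


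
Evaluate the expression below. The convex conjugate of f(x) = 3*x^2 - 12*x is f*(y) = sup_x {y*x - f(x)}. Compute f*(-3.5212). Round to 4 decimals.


f*(y) = sup_x {y*x - a*x^2 - b*x} = sup_x {(y-b)*x - a*x^2}
FOC: (y - b) - 2a*x = 0 => x* = (y - b)/(2a)
x* = (-3.5212 + 12)/(2*3) = 1.4131
f*(-3.5212) = (y-b)^2/(4a) = (-3.5212 + 12)^2/(4*3)
= 71.89/12 = 5.9908


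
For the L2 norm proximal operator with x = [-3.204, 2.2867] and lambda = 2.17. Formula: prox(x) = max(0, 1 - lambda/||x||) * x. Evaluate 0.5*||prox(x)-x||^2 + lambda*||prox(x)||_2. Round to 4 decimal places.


Step 1: Compute ||x||.
||x|| = 3.9363
Step 2: Compute scaling factor.
scale = max(0, 1 - 2.17/3.9363) = 0.4487
Step 3: prox(x) = [-1.4377, 1.0261]
||prox(x)|| = 1.7663
Step 4: Proximal objective.
0.5*||prox-x||^2 = 2.3545
lambda*||prox|| = 3.8329
Total = 6.1874


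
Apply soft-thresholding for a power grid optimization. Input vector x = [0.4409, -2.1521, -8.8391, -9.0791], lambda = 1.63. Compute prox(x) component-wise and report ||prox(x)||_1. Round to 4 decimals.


Soft-thresholding with lambda = 1.63:
prox(0.4409) = sign(0.4409)*max(|0.4409| - 1.63, 0) = 0.0
prox(-2.1521) = sign(-2.1521)*max(|-2.1521| - 1.63, 0) = -0.5221
prox(-8.8391) = sign(-8.8391)*max(|-8.8391| - 1.63, 0) = -7.2091
prox(-9.0791) = sign(-9.0791)*max(|-9.0791| - 1.63, 0) = -7.4491
prox(x) = [0.0, -0.5221, -7.2091, -7.4491]
||prox(x)||_1 = 0.0 + 0.5221 + 7.2091 + 7.4491 = 15.1803


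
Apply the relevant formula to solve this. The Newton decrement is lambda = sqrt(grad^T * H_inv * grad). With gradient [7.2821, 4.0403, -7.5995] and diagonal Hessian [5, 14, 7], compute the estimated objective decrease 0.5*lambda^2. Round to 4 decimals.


Step 1: H is diagonal, so H^(-1) * g = [1.4564, 0.2886, -1.0856].
Step 2: g^T H^(-1) g = sum_i g_i^2 / H_ii
  = (7.2821)^2/5 + (4.0403)^2/14 + (-7.5995)^2/7
  = 10.6058 + 1.166 + 8.2503 = 20.0221
Step 3: Objective decrease = 0.5 * g^T H^(-1) g = 10.0111


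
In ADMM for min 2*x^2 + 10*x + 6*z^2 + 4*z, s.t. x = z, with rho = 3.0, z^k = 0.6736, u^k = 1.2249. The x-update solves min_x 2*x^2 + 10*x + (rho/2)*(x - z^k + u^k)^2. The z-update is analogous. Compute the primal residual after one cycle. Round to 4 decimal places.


ADMM iteration with rho = 3.0, z^k = 0.6736, u^k = 1.2249
Step 1: x-update.
Minimize 2*x^2 + 10*x + (3.0/2)*(x - 0.6736 + 1.2249)^2
FOC: (2*2 + 3.0)*x = -10 + 3.0*(0.6736 - 1.2249)
x^{k+1} = -1.6648
Step 2: z-update.
Minimize 6*z^2 + 4*z + (3.0/2)*(-1.6648 - z + 1.2249)^2
FOC: (2*6 + 3.0)*z = -4 + 3.0*(-1.6648 + 1.2249)
z^{k+1} = -0.3547
Step 3: u-update.
u^{k+1} = 1.2249 - 1.6648 + 0.3547 = -0.0853
Step 4: Primal residual = |-1.6648 + 0.3547| = 1.3102


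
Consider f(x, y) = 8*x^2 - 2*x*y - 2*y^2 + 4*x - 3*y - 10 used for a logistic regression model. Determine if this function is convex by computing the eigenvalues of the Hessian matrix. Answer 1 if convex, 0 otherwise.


The Hessian of f(x,y) = 8*x^2 - 2*x*y - 2*y^2 + 4*x - 3*y - 10 is:
H = [[16, -2], [-2, -4]]
Trace = 16 - 4 = 12
Determinant = 16*-4 - (-2)^2 = -68
Discriminant = (12)^2 - 4*-68 = 416.0
Eigenvalues: lambda_1 = -4.198, lambda_2 = 16.198
The function is not convex.

0


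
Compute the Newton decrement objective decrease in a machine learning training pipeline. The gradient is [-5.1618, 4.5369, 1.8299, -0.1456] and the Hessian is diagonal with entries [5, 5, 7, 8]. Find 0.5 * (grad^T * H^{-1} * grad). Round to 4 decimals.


Step 1: H is diagonal, so H^(-1) * g = [-1.0324, 0.9074, 0.2614, -0.0182].
Step 2: g^T H^(-1) g = sum_i g_i^2 / H_ii
  = (-5.1618)^2/5 + (4.5369)^2/5 + (1.8299)^2/7 + (-0.1456)^2/8
  = 5.3288 + 4.1167 + 0.4784 + 0.0026 = 9.9265
Step 3: Objective decrease = 0.5 * g^T H^(-1) g = 4.9633


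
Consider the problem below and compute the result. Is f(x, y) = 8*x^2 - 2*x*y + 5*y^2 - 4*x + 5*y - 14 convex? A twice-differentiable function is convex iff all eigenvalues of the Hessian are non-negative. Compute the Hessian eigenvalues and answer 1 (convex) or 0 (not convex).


The Hessian of f(x,y) = 8*x^2 - 2*x*y + 5*y^2 - 4*x + 5*y - 14 is:
H = [[16, -2], [-2, 10]]
Trace = 16 + 10 = 26
Determinant = 16*10 - (-2)^2 = 156
Discriminant = (26)^2 - 4*156 = 52.0
Eigenvalues: lambda_1 = 9.3944, lambda_2 = 16.6056
The function is convex.

1


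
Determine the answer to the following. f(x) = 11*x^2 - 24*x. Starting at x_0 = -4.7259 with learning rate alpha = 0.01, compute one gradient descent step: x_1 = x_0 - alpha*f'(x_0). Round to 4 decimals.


We compute the gradient at x_0 and apply the update.
f'(x) = 22*x - 24
f'(-4.7259) = 22*-4.7259 - 24 = -127.9698
x_1 = -4.7259 - 0.01*-127.9698 = -3.4462


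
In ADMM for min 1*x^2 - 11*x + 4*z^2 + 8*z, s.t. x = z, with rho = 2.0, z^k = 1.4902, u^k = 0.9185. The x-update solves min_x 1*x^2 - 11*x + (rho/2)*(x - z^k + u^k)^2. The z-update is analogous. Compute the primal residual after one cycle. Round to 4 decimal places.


ADMM iteration with rho = 2.0, z^k = 1.4902, u^k = 0.9185
Step 1: x-update.
Minimize 1*x^2 - 11*x + (2.0/2)*(x - 1.4902 + 0.9185)^2
FOC: (2*1 + 2.0)*x = 11 + 2.0*(1.4902 - 0.9185)
x^{k+1} = 3.0359
Step 2: z-update.
Minimize 4*z^2 + 8*z + (2.0/2)*(3.0359 - z + 0.9185)^2
FOC: (2*4 + 2.0)*z = -8 + 2.0*(3.0359 + 0.9185)
z^{k+1} = -0.0091
Step 3: u-update.
u^{k+1} = 0.9185 + 3.0359 + 0.0091 = 3.9635
Step 4: Primal residual = |3.0359 + 0.0091| = 3.045


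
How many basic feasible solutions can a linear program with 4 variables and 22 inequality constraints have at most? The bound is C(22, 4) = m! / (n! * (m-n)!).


Each vertex corresponds to some choice of n active constraints out of m, so the number of vertices is at most C(m, n) = m! / (n!(m-n)!).
m = 22, n = 4
Numerator: 22 * 21 * 20 * 19
Denominator: 4! = 24
C(22, 4) = 7315


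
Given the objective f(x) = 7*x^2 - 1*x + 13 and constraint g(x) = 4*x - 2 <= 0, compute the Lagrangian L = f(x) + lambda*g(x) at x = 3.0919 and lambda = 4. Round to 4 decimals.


Step 1: Evaluate f(x).
f(3.0919) = 7*3.0919^2 - 1*3.0919 + 13 = 76.827
Step 2: Evaluate g(x).
g(3.0919) = 4*3.0919 - 2 = 10.3676
Step 3: Compute Lagrangian.
L = 76.827 + 4*10.3676 = 118.2974


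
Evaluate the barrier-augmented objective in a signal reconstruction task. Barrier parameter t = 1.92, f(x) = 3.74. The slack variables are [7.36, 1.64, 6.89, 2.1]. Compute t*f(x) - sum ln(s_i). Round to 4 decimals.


Step 1: Compute log-barrier.
ln values: [1.9961, 0.4947, 1.9301, 0.7419]
phi = -(1.9961 + 0.4947 + 1.9301 + 0.7419) = -5.1628
Step 2: Compute augmented objective.
t*f(x) = 1.92*3.74 = 7.1808
Total = 7.1808 - 5.1628 = 2.018


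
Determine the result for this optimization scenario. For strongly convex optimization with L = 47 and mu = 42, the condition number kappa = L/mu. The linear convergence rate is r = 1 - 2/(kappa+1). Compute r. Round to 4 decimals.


Step 1: Compute the condition number.
kappa = L/mu = 47/42 = 1.119
Step 2: Compute the convergence rate.
r = 1 - 2/(kappa + 1) = 1 - 2*mu/(L + mu) = (L - mu)/(L + mu) = 5/89 = 0.0562


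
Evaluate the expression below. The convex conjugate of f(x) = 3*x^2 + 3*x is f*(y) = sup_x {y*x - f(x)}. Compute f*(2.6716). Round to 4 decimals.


f*(y) = sup_x {y*x - a*x^2 - b*x} = sup_x {(y-b)*x - a*x^2}
FOC: (y - b) - 2a*x = 0 => x* = (y - b)/(2a)
x* = (2.6716 - 3)/(2*3) = -0.0547
f*(2.6716) = (y-b)^2/(4a) = (2.6716 - 3)^2/(4*3)
= 0.1078/12 = 0.009


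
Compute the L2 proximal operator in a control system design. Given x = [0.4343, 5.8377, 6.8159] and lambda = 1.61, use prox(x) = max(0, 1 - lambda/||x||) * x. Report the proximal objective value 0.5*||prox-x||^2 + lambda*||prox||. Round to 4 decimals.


Step 1: Compute ||x||.
||x|| = 8.9846
Step 2: Compute scaling factor.
scale = max(0, 1 - 1.61/8.9846) = 0.8208
Step 3: prox(x) = [0.3565, 4.7916, 5.5945]
||prox(x)|| = 7.3746
Step 4: Proximal objective.
0.5*||prox-x||^2 = 1.2961
lambda*||prox|| = 11.8731
Total = 13.1692


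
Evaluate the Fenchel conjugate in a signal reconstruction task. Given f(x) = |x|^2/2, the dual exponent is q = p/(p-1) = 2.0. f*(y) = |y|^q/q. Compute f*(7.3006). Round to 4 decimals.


The conjugate exponent q satisfies 1/p + 1/q = 1.
p = 2, so q = 2/(2 - 1) = 2.0
|y|^q = 7.3006^2.0 = 53.2988
f*(7.3006) = 53.2988 / 2.0 = 26.6494


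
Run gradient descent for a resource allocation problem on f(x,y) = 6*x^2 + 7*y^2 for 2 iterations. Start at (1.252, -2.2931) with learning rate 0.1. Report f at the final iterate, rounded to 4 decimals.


Gradient descent on f(x,y) = 6*x^2 + 7*y^2.
Starting point: (1.252, -2.2931), alpha = 0.1
Step 1: grad_x = 2*6*1.252 = 15.024, grad_y = 2*7*-2.2931 = -32.1034
  x_1 = 1.252 - 0.1*15.024 = -0.2504
  y_1 = -2.2931 - 0.1*-32.1034 = 0.9172
Step 2: grad_x = 2*6*-0.2504 = -3.0048, grad_y = 2*7*0.9172 = 12.8414
  x_2 = -0.2504 - 0.1*-3.0048 = 0.0501
  y_2 = 0.9172 - 0.1*12.8414 = -0.3669
f(0.0501, -0.3669) = 6*0.0501^2 + 7*(-0.3669)^2 = 0.9573


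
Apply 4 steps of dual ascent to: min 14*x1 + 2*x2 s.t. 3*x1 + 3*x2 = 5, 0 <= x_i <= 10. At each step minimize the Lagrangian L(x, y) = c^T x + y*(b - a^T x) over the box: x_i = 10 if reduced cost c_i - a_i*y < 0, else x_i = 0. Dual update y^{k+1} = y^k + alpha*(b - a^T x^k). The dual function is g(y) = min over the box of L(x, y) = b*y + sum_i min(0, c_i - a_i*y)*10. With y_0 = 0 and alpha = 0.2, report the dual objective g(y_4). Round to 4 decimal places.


Dual ascent for LP: min 14*x1 + 2*x2, 3*x1 + 3*x2 = 5, 0 <= x_i <= 10
Step 1: y^k = 0.0, reduced costs: (14.0, 2.0)
  x^k = (0.0, 0.0), subgradient = b - a^T x = 5.0
  y^{k+1} = 0.0 + 0.2*5.0 = 1.0
Step 2: y^k = 1.0, reduced costs: (11.0, -1.0)
  x^k = (0.0, 10.0), subgradient = b - a^T x = -25.0
  y^{k+1} = 1.0 + 0.2*-25.0 = -4.0
Step 3: y^k = -4.0, reduced costs: (26.0, 14.0)
  x^k = (0.0, 0.0), subgradient = b - a^T x = 5.0
  y^{k+1} = -4.0 + 0.2*5.0 = -3.0
Step 4: y^k = -3.0, reduced costs: (23.0, 11.0)
  x^k = (0.0, 0.0), subgradient = b - a^T x = 5.0
  y^{k+1} = -3.0 + 0.2*5.0 = -2.0
Dual objective at y_4 = -2.0: reduced costs (20.0, 8.0), box minimizer x = (0.0, 0.0)
g(y_4) = b*y + (c1 - a1*y)*x1 + (c2 - a2*y)*x2 = 5*(-2.0) + 20.0*0.0 + 8.0*0.0 = -10.0 + 0.0 + 0.0 = -10.0
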